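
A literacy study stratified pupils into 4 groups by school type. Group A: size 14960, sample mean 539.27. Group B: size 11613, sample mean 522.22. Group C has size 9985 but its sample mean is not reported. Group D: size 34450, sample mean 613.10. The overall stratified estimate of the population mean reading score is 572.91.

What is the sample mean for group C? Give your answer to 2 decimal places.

Σ Nₕx̄ₕ = N·μ, so 9985·x̄_C = 71008·572.91 − (14960·539.27 + 11613·522.22 + 34450·613.10).
= 40681193.28 − 35253315.06 = 5427878.22.
x̄_C = 5427878.22 / 9985 = 543.6032... → 543.60.

543.60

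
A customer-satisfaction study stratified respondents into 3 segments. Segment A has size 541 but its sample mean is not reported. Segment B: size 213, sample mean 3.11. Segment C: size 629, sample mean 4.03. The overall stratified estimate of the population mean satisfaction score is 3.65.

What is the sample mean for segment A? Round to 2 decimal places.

3.42

N = 541 + 213 + 629 = 1383.
Overall total = μ·N = 3.65·1383 = 5047.95.
Subtract the known strata: 213·3.11 + 629·4.03 = 3197.3.
Remaining total for segment A: 5047.95 − 3197.3 = 1850.65.
Divide by its size: 1850.65 / 541 = 3.4208... → 3.42.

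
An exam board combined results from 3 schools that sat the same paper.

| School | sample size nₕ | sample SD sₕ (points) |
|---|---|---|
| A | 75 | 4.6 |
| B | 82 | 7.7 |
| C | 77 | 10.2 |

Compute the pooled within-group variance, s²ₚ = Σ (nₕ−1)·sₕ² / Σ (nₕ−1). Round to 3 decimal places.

61.798

Degrees of freedom: 74 + 81 + 76 = 231.
Σ(nₕ−1)sₕ² = 74·21.16 + 81·59.29 + 76·104.04 = 14275.37.
s²ₚ = 14275.37 / 231 = 61.79814... → 61.798.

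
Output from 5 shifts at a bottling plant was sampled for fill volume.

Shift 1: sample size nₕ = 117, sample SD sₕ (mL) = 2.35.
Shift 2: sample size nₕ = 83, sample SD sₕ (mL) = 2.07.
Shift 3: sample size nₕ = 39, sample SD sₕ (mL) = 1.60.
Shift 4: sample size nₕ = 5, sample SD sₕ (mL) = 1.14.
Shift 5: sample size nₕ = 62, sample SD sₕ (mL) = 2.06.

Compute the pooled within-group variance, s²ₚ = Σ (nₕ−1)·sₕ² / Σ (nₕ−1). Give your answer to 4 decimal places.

4.4960

Degrees of freedom: 116 + 82 + 38 + 4 + 61 = 301.
Σ(nₕ−1)sₕ² = 116·5.5225 + 82·4.2849 + 38·2.56 + 4·1.2996 + 61·4.2436 = 1353.3098.
s²ₚ = 1353.3098 / 301 = 4.496046... → 4.4960.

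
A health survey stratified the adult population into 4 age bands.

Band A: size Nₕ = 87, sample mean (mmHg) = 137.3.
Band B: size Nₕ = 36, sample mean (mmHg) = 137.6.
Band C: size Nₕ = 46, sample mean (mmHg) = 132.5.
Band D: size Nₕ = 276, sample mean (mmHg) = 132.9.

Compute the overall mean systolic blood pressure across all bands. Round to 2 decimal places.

134.10

N = 87 + 36 + 46 + 276 = 445.
Weight each subgroup mean by Nₕ/N and sum.
Σ Nₕx̄ₕ = 87·137.3 + 36·137.6 + 46·132.5 + 276·132.9 = 11945.1 + 4953.6 + 6095 + 36680.4 = 59674.1.
Divide by N: 59674.1 / 445 = 134.0991... → 134.10.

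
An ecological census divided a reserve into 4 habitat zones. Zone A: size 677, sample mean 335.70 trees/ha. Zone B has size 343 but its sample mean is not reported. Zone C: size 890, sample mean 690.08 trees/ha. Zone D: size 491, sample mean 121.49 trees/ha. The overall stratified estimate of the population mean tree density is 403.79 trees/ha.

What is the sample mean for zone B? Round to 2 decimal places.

199.44

N = 677 + 343 + 890 + 491 = 2401.
Overall total = μ·N = 403.79·2401 = 969499.79.
Subtract the known strata: 677·335.70 + 890·690.08 + 491·121.49 = 901091.69.
Remaining total for zone B: 969499.79 − 901091.69 = 68408.1.
Divide by its size: 68408.1 / 343 = 199.4405... → 199.44.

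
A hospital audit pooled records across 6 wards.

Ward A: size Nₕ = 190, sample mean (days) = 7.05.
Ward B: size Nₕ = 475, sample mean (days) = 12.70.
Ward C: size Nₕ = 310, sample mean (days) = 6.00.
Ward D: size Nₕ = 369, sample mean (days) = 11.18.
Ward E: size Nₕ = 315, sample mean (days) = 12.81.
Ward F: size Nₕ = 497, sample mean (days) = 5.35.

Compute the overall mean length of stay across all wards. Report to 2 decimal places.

N = 2156; weights Wₕ = Nₕ/N = (0.0881, 0.2203, 0.1438, 0.1712, 0.1461, 0.2305).
x̄_st = Σ Wₕ·x̄ₕ = 0.0881·7.05 + 0.2203·12.70 + 0.1438·6.00 + 0.1712·11.18 + 0.1461·12.81 + 0.2305·5.35 ≈ 9.3003...
→ 9.30.

9.30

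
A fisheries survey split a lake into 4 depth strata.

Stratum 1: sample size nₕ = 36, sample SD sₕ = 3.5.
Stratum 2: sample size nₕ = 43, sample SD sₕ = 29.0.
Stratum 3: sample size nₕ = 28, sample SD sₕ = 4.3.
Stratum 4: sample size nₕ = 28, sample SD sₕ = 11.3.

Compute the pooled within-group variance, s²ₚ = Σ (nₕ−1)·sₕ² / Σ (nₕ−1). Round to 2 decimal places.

303.04

1: (36−1)·3.5² = 35·12.25 = 428.75
2: (43−1)·29.0² = 42·841 = 35322
3: (28−1)·4.3² = 27·18.49 = 499.23
4: (28−1)·11.3² = 27·127.69 = 3447.63
Numerator = 39697.61; denominator = Σ(nₕ−1) = 131.
s²ₚ = 39697.61/131 = 303.0352... → 303.04.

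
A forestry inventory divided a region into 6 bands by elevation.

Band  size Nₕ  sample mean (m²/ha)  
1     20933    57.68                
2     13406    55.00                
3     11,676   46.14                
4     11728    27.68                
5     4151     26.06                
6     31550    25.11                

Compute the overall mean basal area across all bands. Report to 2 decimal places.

x̄_st = (Σ Nₕx̄ₕ) / (Σ Nₕ) = (20933·57.68 + 13406·55.00 + 11676·46.14 + 11728·27.68 + 4151·26.06 + 31550·25.11) / 93444
= 3708502.68 / 93444 = 39.6869... → 39.69.

39.69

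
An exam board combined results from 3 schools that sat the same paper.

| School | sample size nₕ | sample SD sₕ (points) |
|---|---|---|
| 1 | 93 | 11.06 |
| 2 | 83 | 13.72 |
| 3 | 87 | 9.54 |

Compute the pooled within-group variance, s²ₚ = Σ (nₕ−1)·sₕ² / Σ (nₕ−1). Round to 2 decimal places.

Degrees of freedom: 92 + 82 + 86 = 260.
Σ(nₕ−1)sₕ² = 92·122.3236 + 82·188.2384 + 86·91.0116 = 34516.3176.
s²ₚ = 34516.3176 / 260 = 132.7551... → 132.76.

132.76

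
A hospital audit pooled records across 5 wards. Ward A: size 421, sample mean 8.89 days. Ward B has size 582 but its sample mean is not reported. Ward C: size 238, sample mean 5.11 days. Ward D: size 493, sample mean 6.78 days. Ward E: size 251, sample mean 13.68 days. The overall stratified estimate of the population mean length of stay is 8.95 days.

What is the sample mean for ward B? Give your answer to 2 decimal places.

N = 421 + 582 + 238 + 493 + 251 = 1985.
Overall total = μ·N = 8.95·1985 = 17765.75.
Subtract the known strata: 421·8.89 + 238·5.11 + 493·6.78 + 251·13.68 = 11735.09.
Remaining total for ward B: 17765.75 − 11735.09 = 6030.66.
Divide by its size: 6030.66 / 582 = 10.3620... → 10.36.

10.36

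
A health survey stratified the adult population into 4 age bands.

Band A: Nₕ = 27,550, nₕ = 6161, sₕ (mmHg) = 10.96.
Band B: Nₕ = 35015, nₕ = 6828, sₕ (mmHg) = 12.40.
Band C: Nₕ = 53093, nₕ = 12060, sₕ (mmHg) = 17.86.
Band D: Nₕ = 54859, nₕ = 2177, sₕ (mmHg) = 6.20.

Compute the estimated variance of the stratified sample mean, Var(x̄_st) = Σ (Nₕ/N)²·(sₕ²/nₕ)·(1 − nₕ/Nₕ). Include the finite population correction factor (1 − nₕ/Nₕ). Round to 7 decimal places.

N = 170517. Term for each stratum: Wₕ²sₕ²/nₕ·(1−nₕ/Nₕ).
Var(x̄_st) = 0.0003951360 + 0.0007643944 + 0.0019817587 + 0.0017550913 = 0.0048963804 → 0.0048964.

0.0048964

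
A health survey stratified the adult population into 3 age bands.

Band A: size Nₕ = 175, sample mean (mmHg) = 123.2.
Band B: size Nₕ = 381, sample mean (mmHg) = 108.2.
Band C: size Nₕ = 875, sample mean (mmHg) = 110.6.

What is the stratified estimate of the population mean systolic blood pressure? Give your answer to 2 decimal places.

111.50

N = 1431; weights Wₕ = Nₕ/N = (0.1223, 0.2662, 0.6115).
x̄_st = Σ Wₕ·x̄ₕ = 0.1223·123.2 + 0.2662·108.2 + 0.6115·110.6 ≈ 111.5019...
→ 111.50.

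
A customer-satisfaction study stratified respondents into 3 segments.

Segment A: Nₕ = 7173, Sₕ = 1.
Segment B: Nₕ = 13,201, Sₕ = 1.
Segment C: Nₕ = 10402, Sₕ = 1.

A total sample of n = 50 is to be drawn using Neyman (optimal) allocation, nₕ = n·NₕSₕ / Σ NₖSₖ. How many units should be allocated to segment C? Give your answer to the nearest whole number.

17

A: NₕSₕ = 7173·1 = 7173
B: NₕSₕ = 13201·1 = 13201
C: NₕSₕ = 10402·1 = 10402
Σ NₕSₕ = 30776.
n_C = 50·10402/30776 = 16.900... → 17.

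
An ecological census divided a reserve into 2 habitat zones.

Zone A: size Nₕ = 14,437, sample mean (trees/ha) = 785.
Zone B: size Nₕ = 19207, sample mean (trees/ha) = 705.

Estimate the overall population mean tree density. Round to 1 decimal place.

x̄_st = (Σ Nₕx̄ₕ) / (Σ Nₕ) = (14437·785 + 19207·705) / 33644
= 24873980 / 33644 = 739.329... → 739.3.

739.3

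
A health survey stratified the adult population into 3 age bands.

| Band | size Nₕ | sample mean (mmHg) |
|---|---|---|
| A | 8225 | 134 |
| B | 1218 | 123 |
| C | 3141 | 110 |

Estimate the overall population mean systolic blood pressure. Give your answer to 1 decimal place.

N = 8225 + 1218 + 3141 = 12584.
Weight each subgroup mean by Nₕ/N and sum.
Σ Nₕx̄ₕ = 8225·134 + 1218·123 + 3141·110 = 1102150 + 149814 + 345510 = 1597474.
Divide by N: 1597474 / 12584 = 126.945... → 126.9.

126.9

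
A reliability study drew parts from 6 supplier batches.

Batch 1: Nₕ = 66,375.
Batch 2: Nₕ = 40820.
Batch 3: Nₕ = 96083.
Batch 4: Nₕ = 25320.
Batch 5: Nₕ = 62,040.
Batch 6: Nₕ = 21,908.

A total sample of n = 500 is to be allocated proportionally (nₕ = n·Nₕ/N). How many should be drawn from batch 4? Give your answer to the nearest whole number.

N = 66375 + 40820 + 96083 + 25320 + 62040 + 21908 = 312546.
n_4 = 500·25320/312546 = 40.506... → 41.

41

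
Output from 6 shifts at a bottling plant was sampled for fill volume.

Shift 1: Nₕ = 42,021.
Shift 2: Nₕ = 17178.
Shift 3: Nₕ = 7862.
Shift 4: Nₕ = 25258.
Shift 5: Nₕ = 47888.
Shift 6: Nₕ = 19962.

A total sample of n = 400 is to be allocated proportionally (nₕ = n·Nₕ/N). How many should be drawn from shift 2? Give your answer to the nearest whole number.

43

N = 42021 + 17178 + 7862 + 25258 + 47888 + 19962 = 160169.
n_2 = 400·17178/160169 = 42.900... → 43.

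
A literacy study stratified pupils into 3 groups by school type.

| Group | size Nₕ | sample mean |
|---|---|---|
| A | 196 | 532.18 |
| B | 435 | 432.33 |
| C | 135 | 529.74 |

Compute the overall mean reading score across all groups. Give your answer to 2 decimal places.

475.05

N = 196 + 435 + 135 = 766.
Weight each subgroup mean by Nₕ/N and sum.
Σ Nₕx̄ₕ = 196·532.18 + 435·432.33 + 135·529.74 = 104307.28 + 188063.55 + 71514.9 = 363885.73.
Divide by N: 363885.73 / 766 = 475.0466... → 475.05.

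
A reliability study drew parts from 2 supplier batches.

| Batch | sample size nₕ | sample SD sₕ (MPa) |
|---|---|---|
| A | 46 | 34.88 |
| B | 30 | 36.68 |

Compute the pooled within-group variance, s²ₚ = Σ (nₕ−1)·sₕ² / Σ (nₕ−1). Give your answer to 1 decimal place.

Degrees of freedom: 45 + 29 = 74.
Σ(nₕ−1)sₕ² = 45·1216.6144 + 29·1345.4224 = 93764.8976.
s²ₚ = 93764.8976 / 74 = 1267.093... → 1267.1.

1267.1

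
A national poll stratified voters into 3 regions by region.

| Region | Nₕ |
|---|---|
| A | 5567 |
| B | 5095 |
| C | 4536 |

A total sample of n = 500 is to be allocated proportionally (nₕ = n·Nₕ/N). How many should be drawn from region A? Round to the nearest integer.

Share of region A = 5567/15198 = 0.36630.
Allocate 500 × 0.36630 = 183.149... → 183.

183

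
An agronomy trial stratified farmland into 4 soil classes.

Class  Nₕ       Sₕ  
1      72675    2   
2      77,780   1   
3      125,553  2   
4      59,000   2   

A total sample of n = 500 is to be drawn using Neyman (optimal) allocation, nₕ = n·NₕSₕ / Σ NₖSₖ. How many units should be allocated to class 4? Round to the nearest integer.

100

1: NₕSₕ = 72675·2 = 145350
2: NₕSₕ = 77780·1 = 77780
3: NₕSₕ = 125553·2 = 251106
4: NₕSₕ = 59000·2 = 118000
Σ NₕSₕ = 592236.
n_4 = 500·118000/592236 = 99.622... → 100.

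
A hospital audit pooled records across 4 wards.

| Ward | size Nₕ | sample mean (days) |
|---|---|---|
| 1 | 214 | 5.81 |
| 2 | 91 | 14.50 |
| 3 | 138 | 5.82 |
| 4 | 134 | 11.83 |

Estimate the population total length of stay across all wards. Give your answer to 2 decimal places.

Population total = Σ Nₕ·x̄ₕ (each stratum's size times its mean).
214·5.81 + 91·14.50 + 138·5.82 + 134·11.83 = 1243.34 + 1319.5 + 803.16 + 1585.22 = 4951.22.

4951.22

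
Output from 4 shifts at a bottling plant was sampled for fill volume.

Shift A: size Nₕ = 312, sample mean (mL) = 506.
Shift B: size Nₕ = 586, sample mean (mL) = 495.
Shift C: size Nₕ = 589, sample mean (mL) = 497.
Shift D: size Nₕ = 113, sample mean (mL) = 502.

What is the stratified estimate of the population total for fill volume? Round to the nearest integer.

797401

A: 312·506 = 157872
B: 586·495 = 290070
C: 589·497 = 292733
D: 113·502 = 56726
τ̂ = Σ Nₕx̄ₕ = 797401.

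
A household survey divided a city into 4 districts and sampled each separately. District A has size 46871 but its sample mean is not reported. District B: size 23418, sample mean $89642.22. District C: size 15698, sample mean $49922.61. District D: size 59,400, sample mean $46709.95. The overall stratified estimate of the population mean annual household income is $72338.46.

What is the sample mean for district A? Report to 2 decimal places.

N = 46871 + 23418 + 15698 + 59400 = 145387.
Overall total = μ·N = 72338.46·145387 = 10517071684.02.
Subtract the known strata: 23418·89642.22 + 15698·49922.61 + 59400·46709.95 = 5657497669.74.
Remaining total for district A: 10517071684.02 − 5657497669.74 = 4859574014.28.
Divide by its size: 4859574014.28 / 46871 = 103679.7596... → 103679.76.

103679.76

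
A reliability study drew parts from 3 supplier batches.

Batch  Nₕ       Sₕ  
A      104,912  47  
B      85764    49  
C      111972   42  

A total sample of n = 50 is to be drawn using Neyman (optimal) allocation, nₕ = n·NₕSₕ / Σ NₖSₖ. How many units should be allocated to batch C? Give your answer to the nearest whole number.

17

Σ NₕSₕ = 104912·47 + 85764·49 + 111972·42 = 13836124.
Share for C: 4702824/13836124 = 0.33989.
n_C = 50 × 0.33989 = 16.995... → 17.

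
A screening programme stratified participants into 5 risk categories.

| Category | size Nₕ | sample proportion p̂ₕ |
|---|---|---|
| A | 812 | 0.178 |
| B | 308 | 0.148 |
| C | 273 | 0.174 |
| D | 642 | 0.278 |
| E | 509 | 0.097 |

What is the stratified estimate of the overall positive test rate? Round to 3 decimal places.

Wₕ = Nₕ/N with N = 2544: 0.3192, 0.1211, 0.1073, 0.2524, 0.2001.
p̂_st = 0.3192·0.178 + 0.1211·0.148 + 0.1073·0.174 + 0.2524·0.278 + 0.2001·0.097 ≈ 0.18297... → 0.183.

0.183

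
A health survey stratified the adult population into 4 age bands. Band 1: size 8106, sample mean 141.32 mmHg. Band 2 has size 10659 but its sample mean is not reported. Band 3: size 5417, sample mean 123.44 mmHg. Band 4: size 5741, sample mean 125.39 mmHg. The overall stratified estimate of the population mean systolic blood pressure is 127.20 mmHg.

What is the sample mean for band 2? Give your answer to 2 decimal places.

119.35

Σ Nₕx̄ₕ = N·μ, so 10659·x̄_2 = 29923·127.20 − (8106·141.32 + 5417·123.44 + 5741·125.39).
= 3806205.6 − 2534078.39 = 1272127.21.
x̄_2 = 1272127.21 / 10659 = 119.3477... → 119.35.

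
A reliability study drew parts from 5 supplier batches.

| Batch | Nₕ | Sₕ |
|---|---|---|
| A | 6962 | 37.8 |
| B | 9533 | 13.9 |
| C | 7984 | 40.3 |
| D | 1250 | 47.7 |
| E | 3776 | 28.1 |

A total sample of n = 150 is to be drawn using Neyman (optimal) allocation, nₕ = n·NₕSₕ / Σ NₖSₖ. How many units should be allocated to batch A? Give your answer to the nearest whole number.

A: NₕSₕ = 6962·37.8 = 263163.6
B: NₕSₕ = 9533·13.9 = 132508.7
C: NₕSₕ = 7984·40.3 = 321755.2
D: NₕSₕ = 1250·47.7 = 59625
E: NₕSₕ = 3776·28.1 = 106105.6
Σ NₕSₕ = 883158.1.
n_A = 150·263163.6/883158.1 = 44.697... → 45.

45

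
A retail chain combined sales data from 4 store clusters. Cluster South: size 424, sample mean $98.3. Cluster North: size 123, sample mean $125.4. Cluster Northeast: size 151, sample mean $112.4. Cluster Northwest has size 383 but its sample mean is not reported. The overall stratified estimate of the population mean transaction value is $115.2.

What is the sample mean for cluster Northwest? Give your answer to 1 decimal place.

131.7

Σ Nₕx̄ₕ = N·μ, so 383·x̄_Northwest = 1081·115.2 − (424·98.3 + 123·125.4 + 151·112.4).
= 124531.2 − 74075.8 = 50455.4.
x̄_Northwest = 50455.4 / 383 = 131.737... → 131.7.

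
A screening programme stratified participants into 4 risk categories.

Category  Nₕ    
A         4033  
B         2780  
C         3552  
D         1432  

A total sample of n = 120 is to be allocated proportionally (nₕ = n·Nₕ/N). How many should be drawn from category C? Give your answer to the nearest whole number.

Share of category C = 3552/11797 = 0.30109.
Allocate 120 × 0.30109 = 36.131... → 36.

36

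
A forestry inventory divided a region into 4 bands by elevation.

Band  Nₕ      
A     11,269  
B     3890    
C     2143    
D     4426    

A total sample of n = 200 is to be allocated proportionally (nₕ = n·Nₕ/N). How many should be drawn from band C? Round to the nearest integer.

Share of band C = 2143/21728 = 0.09863.
Allocate 200 × 0.09863 = 19.726... → 20.

20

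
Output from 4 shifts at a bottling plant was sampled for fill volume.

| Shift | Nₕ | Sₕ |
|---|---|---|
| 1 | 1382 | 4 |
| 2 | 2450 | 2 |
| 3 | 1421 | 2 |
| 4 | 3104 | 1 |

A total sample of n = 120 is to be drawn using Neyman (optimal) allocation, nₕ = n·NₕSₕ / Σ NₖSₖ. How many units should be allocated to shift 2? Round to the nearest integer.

1: NₕSₕ = 1382·4 = 5528
2: NₕSₕ = 2450·2 = 4900
3: NₕSₕ = 1421·2 = 2842
4: NₕSₕ = 3104·1 = 3104
Σ NₕSₕ = 16374.
n_2 = 120·4900/16374 = 35.911... → 36.

36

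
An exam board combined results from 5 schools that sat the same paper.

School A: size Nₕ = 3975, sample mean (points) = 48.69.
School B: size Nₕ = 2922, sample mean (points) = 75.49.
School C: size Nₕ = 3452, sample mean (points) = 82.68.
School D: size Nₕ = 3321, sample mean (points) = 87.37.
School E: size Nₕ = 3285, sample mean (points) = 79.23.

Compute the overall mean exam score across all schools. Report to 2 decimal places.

73.72

x̄_st = (Σ Nₕx̄ₕ) / (Σ Nₕ) = (3975·48.69 + 2922·75.49 + 3452·82.68 + 3321·87.37 + 3285·79.23) / 16955
= 1249962.21 / 16955 = 73.7223... → 73.72.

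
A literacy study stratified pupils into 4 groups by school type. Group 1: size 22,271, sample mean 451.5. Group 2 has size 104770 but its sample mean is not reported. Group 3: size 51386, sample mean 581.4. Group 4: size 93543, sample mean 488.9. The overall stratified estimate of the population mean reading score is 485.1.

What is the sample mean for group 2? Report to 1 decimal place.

N = 22271 + 104770 + 51386 + 93543 = 271970.
Overall total = μ·N = 485.1·271970 = 131932647.
Subtract the known strata: 22271·451.5 + 51386·581.4 + 93543·488.9 = 85664349.6.
Remaining total for group 2: 131932647 − 85664349.6 = 46268297.4.
Divide by its size: 46268297.4 / 104770 = 441.618... → 441.6.

441.6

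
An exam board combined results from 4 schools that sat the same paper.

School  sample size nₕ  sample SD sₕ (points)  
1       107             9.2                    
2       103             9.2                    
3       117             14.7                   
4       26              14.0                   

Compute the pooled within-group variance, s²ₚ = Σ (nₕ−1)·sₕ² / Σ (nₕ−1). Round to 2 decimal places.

136.31

Degrees of freedom: 106 + 102 + 116 + 25 = 349.
Σ(nₕ−1)sₕ² = 106·84.64 + 102·84.64 + 116·216.09 + 25·196 = 47571.56.
s²ₚ = 47571.56 / 349 = 136.3082... → 136.31.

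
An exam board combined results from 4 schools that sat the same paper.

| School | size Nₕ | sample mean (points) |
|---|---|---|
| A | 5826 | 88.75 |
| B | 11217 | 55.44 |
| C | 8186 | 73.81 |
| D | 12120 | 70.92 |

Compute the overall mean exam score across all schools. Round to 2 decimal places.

x̄_st = (Σ Nₕx̄ₕ) / (Σ Nₕ) = (5826·88.75 + 11217·55.44 + 8186·73.81 + 12120·70.92) / 37349
= 2602687.04 / 37349 = 69.6856... → 69.69.

69.69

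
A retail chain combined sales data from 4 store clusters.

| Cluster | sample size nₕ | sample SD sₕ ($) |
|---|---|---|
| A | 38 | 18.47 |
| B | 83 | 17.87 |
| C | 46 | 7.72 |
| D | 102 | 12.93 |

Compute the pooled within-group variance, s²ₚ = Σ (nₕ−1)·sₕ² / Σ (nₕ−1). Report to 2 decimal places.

220.28

Degrees of freedom: 37 + 82 + 45 + 101 = 265.
Σ(nₕ−1)sₕ² = 37·341.1409 + 82·319.3369 + 45·59.5984 + 101·167.1849 = 58375.442.
s²ₚ = 58375.442 / 265 = 220.2847... → 220.28.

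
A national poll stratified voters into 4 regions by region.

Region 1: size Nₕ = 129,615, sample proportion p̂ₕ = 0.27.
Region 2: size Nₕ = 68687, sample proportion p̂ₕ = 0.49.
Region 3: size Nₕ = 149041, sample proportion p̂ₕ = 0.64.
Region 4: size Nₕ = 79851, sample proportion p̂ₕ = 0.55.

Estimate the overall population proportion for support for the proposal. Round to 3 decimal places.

0.487

N = 129615 + 68687 + 149041 + 79851 = 427194.
Overall proportion = Σ (Nₕ/N)·p̂ₕ.
Σ Nₕp̂ₕ = 34996.05 + 33656.63 + 95386.24 + 43918.05 = 207956.97.
207956.97 / 427194 = 0.48680... → 0.487.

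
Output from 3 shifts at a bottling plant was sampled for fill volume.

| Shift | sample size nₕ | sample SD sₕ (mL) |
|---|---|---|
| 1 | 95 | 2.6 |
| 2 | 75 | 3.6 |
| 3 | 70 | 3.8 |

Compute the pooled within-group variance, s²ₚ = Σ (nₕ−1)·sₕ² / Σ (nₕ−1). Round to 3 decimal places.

10.932

1: (95−1)·2.6² = 94·6.76 = 635.44
2: (75−1)·3.6² = 74·12.96 = 959.04
3: (70−1)·3.8² = 69·14.44 = 996.36
Numerator = 2590.84; denominator = Σ(nₕ−1) = 237.
s²ₚ = 2590.84/237 = 10.93181... → 10.932.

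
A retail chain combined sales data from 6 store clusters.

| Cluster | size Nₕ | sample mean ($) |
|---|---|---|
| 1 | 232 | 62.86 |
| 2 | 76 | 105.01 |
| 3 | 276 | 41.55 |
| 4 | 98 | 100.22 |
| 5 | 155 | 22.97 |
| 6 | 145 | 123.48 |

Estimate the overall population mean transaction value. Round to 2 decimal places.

66.52

x̄_st = (Σ Nₕx̄ₕ) / (Σ Nₕ) = (232·62.86 + 76·105.01 + 276·41.55 + 98·100.22 + 155·22.97 + 145·123.48) / 982
= 65318.59 / 982 = 66.5159... → 66.52.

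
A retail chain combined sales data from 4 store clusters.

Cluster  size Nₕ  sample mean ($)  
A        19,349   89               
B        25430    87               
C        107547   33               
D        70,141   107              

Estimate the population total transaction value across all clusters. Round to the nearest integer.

A: 19349·89 = 1722061
B: 25430·87 = 2212410
C: 107547·33 = 3549051
D: 70141·107 = 7505087
τ̂ = Σ Nₕx̄ₕ = 14988609.

14988609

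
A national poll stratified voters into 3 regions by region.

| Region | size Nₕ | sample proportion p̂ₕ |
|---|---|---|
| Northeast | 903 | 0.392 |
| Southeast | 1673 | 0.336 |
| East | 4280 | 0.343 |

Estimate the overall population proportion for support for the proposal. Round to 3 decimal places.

0.348

N = 903 + 1673 + 4280 = 6856.
Overall proportion = Σ (Nₕ/N)·p̂ₕ.
Σ Nₕp̂ₕ = 353.976 + 562.128 + 1468.04 = 2384.144.
2384.144 / 6856 = 0.34775... → 0.348.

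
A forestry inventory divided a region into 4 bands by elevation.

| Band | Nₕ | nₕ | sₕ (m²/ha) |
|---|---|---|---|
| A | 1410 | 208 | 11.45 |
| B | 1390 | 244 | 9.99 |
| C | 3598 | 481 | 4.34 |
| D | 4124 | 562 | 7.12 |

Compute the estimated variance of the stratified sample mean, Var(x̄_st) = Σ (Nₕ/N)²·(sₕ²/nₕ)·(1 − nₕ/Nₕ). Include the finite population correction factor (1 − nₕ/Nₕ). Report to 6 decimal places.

N = 10522. Term for each stratum: Wₕ²sₕ²/nₕ·(1−nₕ/Nₕ).
Var(x̄_st) = 0.009648829 + 0.005884966 + 0.003966758 + 0.011968498 = 0.031469052 → 0.031469.

0.031469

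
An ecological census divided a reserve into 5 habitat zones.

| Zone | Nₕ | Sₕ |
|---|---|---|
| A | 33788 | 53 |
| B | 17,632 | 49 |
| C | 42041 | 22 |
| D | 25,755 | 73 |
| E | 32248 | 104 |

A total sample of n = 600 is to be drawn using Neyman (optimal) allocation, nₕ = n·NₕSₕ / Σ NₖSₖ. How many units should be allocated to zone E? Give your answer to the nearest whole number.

Σ NₕSₕ = 33788·53 + 17632·49 + 42041·22 + 25755·73 + 32248·104 = 8813541.
Share for E: 3353792/8813541 = 0.38053.
n_E = 600 × 0.38053 = 228.316... → 228.

228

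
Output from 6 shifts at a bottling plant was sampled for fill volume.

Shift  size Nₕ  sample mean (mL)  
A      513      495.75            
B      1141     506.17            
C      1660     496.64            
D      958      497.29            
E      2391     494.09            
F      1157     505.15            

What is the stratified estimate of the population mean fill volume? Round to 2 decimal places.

N = 7820; weights Wₕ = Nₕ/N = (0.0656, 0.1459, 0.2123, 0.1225, 0.3058, 0.1480).
x̄_st = Σ Wₕ·x̄ₕ = 0.0656·495.75 + 0.1459·506.17 + 0.2123·496.64 + 0.1225·497.29 + 0.3058·494.09 + 0.1480·505.15 ≈ 498.5312...
→ 498.53.

498.53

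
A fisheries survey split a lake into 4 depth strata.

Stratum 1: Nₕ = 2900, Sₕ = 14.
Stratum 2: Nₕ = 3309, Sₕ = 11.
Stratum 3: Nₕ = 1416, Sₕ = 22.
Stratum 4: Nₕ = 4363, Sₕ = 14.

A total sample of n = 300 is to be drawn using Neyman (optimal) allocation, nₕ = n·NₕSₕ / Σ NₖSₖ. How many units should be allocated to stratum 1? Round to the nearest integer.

72

Σ NₕSₕ = 2900·14 + 3309·11 + 1416·22 + 4363·14 = 169233.
Share for 1: 40600/169233 = 0.23991.
n_1 = 300 × 0.23991 = 71.972... → 72.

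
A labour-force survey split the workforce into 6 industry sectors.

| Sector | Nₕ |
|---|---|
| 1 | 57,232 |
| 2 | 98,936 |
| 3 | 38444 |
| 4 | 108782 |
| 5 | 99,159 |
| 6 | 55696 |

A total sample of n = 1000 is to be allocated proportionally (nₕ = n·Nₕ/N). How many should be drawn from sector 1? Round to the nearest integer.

125

Share of sector 1 = 57232/458249 = 0.12489.
Allocate 1000 × 0.12489 = 124.893... → 125.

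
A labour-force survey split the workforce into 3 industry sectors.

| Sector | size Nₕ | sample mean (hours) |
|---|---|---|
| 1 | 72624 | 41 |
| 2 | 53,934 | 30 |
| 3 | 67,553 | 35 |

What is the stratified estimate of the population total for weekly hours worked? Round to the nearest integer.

6959959

Estimate total by summing Nₕ·x̄ₕ over strata.
72624·41 + 53934·30 + 67553·35 = 2977584 + 1618020 + 2364355 = 6959959.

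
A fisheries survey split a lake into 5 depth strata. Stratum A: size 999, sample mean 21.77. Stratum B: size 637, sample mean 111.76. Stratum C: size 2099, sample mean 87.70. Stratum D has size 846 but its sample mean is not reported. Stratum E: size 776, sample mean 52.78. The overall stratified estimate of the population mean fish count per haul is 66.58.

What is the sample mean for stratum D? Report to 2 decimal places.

45.73

Σ Nₕx̄ₕ = N·μ, so 846·x̄_D = 5357·66.58 − (999·21.77 + 637·111.76 + 2099·87.70 + 776·52.78).
= 356669.06 − 317978.93 = 38690.13.
x̄_D = 38690.13 / 846 = 45.7330... → 45.73.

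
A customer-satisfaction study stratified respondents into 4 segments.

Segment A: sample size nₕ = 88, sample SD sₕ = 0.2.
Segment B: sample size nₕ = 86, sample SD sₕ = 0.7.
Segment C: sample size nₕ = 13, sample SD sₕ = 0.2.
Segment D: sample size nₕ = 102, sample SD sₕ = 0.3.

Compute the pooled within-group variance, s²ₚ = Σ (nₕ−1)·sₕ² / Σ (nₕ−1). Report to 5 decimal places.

A: (88−1)·0.2² = 87·0.04 = 3.48
B: (86−1)·0.7² = 85·0.49 = 41.65
C: (13−1)·0.2² = 12·0.04 = 0.48
D: (102−1)·0.3² = 101·0.09 = 9.09
Numerator = 54.7; denominator = Σ(nₕ−1) = 285.
s²ₚ = 54.7/285 = 0.1919298... → 0.19193.

0.19193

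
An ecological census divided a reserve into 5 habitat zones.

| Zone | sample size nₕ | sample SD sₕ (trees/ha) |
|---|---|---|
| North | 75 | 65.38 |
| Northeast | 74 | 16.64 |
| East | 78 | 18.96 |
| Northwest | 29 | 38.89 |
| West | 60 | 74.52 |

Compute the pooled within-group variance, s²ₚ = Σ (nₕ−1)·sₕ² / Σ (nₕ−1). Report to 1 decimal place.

North: (75−1)·65.38² = 74·4274.5444 = 316316.2856
Northeast: (74−1)·16.64² = 73·276.8896 = 20212.9408
East: (78−1)·18.96² = 77·359.4816 = 27680.0832
Northwest: (29−1)·38.89² = 28·1512.4321 = 42348.0988
West: (60−1)·74.52² = 59·5553.2304 = 327640.5936
Numerator = 734198.002; denominator = Σ(nₕ−1) = 311.
s²ₚ = 734198.002/311 = 2360.765... → 2360.8.

2360.8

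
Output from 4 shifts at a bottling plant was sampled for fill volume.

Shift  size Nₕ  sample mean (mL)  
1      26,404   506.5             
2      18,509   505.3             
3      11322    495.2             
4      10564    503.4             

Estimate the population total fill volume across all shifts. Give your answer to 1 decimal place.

33650795.7

Estimate total by summing Nₕ·x̄ₕ over strata.
26404·506.5 + 18509·505.3 + 11322·495.2 + 10564·503.4 = 13373626 + 9352597.7 + 5606654.4 + 5317917.6 = 33650795.7.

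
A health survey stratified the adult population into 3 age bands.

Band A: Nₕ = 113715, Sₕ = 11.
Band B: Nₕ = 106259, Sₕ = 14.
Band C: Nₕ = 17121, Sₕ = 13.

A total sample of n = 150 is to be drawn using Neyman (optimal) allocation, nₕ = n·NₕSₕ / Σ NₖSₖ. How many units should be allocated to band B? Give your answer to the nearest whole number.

A: NₕSₕ = 113715·11 = 1250865
B: NₕSₕ = 106259·14 = 1487626
C: NₕSₕ = 17121·13 = 222573
Σ NₕSₕ = 2961064.
n_B = 150·1487626/2961064 = 75.359... → 75.

75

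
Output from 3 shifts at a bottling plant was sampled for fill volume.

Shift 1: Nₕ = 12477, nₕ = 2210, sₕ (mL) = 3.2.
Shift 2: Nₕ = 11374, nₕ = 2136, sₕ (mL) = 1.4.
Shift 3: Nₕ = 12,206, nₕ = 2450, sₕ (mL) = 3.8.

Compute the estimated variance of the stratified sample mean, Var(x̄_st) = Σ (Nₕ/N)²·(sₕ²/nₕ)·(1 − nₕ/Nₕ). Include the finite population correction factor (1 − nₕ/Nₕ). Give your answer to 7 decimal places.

N = 36057; Wₕ = Nₕ/N.
shift 1: (12477/36057)²·3.2²/2210·(1 − 2210/12477) = 0.0004565436
shift 2: (11374/36057)²·1.4²/2136·(1 − 2136/11374) = 0.0000741595
shift 3: (12206/36057)²·3.8²/2450·(1 − 2450/12206) = 0.0005398425
Sum = 0.0010705456 → 0.0010705.

0.0010705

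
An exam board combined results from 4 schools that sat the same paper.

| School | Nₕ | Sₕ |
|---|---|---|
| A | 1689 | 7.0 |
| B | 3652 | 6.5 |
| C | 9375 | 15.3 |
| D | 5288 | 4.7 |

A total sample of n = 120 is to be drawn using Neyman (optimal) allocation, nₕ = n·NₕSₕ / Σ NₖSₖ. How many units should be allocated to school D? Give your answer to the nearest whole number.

Σ NₕSₕ = 1689·7.0 + 3652·6.5 + 9375·15.3 + 5288·4.7 = 203852.1.
Share for D: 24853.6/203852.1 = 0.12192.
n_D = 120 × 0.12192 = 14.630... → 15.

15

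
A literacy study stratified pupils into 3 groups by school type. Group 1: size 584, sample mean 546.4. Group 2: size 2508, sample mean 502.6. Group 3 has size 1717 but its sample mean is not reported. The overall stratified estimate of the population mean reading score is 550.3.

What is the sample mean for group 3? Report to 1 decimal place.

621.3

Σ Nₕx̄ₕ = N·μ, so 1717·x̄_3 = 4809·550.3 − (584·546.4 + 2508·502.6).
= 2646392.7 − 1579618.4 = 1066774.3.
x̄_3 = 1066774.3 / 1717 = 621.301... → 621.3.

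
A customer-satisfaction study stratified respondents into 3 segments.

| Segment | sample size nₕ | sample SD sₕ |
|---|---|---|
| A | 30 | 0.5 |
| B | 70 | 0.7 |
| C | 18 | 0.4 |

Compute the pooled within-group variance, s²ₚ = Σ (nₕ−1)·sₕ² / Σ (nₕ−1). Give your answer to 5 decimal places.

0.38070

A: (30−1)·0.5² = 29·0.25 = 7.25
B: (70−1)·0.7² = 69·0.49 = 33.81
C: (18−1)·0.4² = 17·0.16 = 2.72
Numerator = 43.78; denominator = Σ(nₕ−1) = 115.
s²ₚ = 43.78/115 = 0.3806957... → 0.38070.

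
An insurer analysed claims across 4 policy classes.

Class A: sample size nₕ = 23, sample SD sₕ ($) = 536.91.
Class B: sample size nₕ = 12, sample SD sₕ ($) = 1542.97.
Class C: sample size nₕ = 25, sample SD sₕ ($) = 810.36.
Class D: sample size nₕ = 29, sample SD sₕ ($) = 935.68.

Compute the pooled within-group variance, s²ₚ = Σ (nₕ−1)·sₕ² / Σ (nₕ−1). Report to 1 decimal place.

856525.1

Degrees of freedom: 22 + 11 + 24 + 28 = 85.
Σ(nₕ−1)sₕ² = 22·288272.3481 + 11·2380756.4209 + 24·656683.3296 + 28·875497.0624 = 72804629.9457.
s²ₚ = 72804629.9457 / 85 = 856525.058... → 856525.1.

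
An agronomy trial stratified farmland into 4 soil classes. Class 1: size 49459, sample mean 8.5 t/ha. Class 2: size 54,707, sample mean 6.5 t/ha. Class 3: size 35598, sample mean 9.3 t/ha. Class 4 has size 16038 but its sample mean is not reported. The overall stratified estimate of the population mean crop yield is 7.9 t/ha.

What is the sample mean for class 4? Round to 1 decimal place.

N = 49459 + 54707 + 35598 + 16038 = 155802.
Overall total = μ·N = 7.9·155802 = 1230835.8.
Subtract the known strata: 49459·8.5 + 54707·6.5 + 35598·9.3 = 1107058.4.
Remaining total for class 4: 1230835.8 − 1107058.4 = 123777.4.
Divide by its size: 123777.4 / 16038 = 7.718... → 7.7.

7.7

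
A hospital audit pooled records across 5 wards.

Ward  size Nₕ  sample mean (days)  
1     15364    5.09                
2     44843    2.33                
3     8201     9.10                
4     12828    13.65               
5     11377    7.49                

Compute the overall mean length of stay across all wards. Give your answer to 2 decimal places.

x̄_st = (Σ Nₕx̄ₕ) / (Σ Nₕ) = (15364·5.09 + 44843·2.33 + 8201·9.10 + 12828·13.65 + 11377·7.49) / 92613
= 517631.98 / 92613 = 5.5892... → 5.59.

5.59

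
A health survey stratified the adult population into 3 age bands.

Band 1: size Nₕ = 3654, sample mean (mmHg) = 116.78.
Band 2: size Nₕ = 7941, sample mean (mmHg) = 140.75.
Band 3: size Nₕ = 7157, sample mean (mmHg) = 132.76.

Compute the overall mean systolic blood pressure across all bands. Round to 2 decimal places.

133.03

N = 18752; weights Wₕ = Nₕ/N = (0.1949, 0.4235, 0.3817).
x̄_st = Σ Wₕ·x̄ₕ = 0.1949·116.78 + 0.4235·140.75 + 0.3817·132.76 ≈ 133.0297...
→ 133.03.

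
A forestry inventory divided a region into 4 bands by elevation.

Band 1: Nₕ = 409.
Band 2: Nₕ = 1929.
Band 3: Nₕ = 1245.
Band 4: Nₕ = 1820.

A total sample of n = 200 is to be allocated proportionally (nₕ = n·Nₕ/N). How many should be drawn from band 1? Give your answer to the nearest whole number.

15

N = 409 + 1929 + 1245 + 1820 = 5403.
n_1 = 200·409/5403 = 15.140... → 15.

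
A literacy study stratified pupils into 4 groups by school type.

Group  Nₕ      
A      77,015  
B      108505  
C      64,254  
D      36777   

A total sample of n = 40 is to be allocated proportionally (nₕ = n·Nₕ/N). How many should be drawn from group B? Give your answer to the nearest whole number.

15

N = 77015 + 108505 + 64254 + 36777 = 286551.
n_B = 40·108505/286551 = 15.146... → 15.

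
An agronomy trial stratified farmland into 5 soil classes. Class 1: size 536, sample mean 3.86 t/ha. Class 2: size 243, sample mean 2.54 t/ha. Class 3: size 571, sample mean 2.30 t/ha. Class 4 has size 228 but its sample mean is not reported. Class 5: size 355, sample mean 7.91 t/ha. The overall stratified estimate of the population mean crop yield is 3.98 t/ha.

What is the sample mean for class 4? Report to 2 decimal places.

3.89

N = 536 + 243 + 571 + 228 + 355 = 1933.
Overall total = μ·N = 3.98·1933 = 7693.34.
Subtract the known strata: 536·3.86 + 243·2.54 + 571·2.30 + 355·7.91 = 6807.53.
Remaining total for class 4: 7693.34 − 6807.53 = 885.81.
Divide by its size: 885.81 / 228 = 3.8851... → 3.89.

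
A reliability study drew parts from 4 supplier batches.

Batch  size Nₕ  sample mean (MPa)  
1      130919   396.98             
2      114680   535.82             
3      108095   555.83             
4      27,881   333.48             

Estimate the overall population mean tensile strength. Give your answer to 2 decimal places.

N = 130919 + 114680 + 108095 + 27881 = 381575.
The stratified mean weights each stratum mean by its population share Nₕ/N.
Σ Nₕx̄ₕ = 130919·396.98 + 114680·535.82 + 108095·555.83 + 27881·333.48 = 51972224.62 + 61447837.6 + 60082443.85 + 9297755.88 = 182800261.95.
Divide by N: 182800261.95 / 381575 = 479.0677... → 479.07.

479.07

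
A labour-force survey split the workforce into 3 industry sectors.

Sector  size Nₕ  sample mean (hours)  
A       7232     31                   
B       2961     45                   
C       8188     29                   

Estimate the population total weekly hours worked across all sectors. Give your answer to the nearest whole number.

Estimate total by summing Nₕ·x̄ₕ over strata.
7232·31 + 2961·45 + 8188·29 = 224192 + 133245 + 237452 = 594889.

594889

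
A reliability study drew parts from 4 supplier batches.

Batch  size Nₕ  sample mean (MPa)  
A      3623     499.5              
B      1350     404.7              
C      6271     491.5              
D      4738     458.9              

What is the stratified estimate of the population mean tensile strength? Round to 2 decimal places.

N = 15982; weights Wₕ = Nₕ/N = (0.2267, 0.0845, 0.3924, 0.2965).
x̄_st = Σ Wₕ·x̄ₕ = 0.2267·499.5 + 0.0845·404.7 + 0.3924·491.5 + 0.2965·458.9 ≈ 476.3170...
→ 476.32.

476.32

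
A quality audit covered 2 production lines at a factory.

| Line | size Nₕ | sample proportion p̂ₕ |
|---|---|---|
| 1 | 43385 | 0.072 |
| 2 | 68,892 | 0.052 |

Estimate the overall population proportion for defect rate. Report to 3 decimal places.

N = 43385 + 68892 = 112277.
Overall proportion = Σ (Nₕ/N)·p̂ₕ.
Σ Nₕp̂ₕ = 3123.72 + 3582.384 = 6706.104.
6706.104 / 112277 = 0.05973... → 0.060.

0.060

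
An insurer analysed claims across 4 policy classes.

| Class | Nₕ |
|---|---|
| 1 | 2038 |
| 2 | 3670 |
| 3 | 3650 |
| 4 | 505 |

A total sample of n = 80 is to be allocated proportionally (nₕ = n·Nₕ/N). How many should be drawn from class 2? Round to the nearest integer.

30

Share of class 2 = 3670/9863 = 0.37210.
Allocate 80 × 0.37210 = 29.768... → 30.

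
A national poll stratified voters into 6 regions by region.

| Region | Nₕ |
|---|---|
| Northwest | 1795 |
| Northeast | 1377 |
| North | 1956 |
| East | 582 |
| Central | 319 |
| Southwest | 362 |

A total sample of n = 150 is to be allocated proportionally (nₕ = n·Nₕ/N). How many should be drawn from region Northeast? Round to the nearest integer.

32

N = 1795 + 1377 + 1956 + 582 + 319 + 362 = 6391.
n_Northeast = 150·1377/6391 = 32.319... → 32.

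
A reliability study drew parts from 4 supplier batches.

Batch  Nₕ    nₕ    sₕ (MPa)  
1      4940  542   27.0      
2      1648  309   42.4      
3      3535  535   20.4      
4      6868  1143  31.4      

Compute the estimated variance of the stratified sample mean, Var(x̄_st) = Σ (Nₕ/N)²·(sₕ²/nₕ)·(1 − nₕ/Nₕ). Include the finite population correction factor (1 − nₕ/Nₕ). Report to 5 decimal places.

0.29175

N = 16991. Term for each stratum: Wₕ²sₕ²/nₕ·(1−nₕ/Nₕ).
Var(x̄_st) = 0.10122145 + 0.04447062 + 0.02857455 + 0.11748461 = 0.29175121 → 0.29175.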